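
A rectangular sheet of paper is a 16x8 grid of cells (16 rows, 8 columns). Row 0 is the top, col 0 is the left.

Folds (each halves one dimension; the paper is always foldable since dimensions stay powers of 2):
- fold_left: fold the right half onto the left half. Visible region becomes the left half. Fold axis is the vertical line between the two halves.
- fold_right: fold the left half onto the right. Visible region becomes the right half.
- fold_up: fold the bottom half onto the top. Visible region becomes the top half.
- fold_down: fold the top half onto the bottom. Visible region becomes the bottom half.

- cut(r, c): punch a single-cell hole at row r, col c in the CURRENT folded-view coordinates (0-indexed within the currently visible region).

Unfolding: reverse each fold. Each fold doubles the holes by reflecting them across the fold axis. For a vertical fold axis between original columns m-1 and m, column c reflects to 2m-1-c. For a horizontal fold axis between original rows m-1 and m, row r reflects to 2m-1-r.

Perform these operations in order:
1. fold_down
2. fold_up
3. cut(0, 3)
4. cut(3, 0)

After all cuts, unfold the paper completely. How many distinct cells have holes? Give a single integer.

Answer: 8

Derivation:
Op 1 fold_down: fold axis h@8; visible region now rows[8,16) x cols[0,8) = 8x8
Op 2 fold_up: fold axis h@12; visible region now rows[8,12) x cols[0,8) = 4x8
Op 3 cut(0, 3): punch at orig (8,3); cuts so far [(8, 3)]; region rows[8,12) x cols[0,8) = 4x8
Op 4 cut(3, 0): punch at orig (11,0); cuts so far [(8, 3), (11, 0)]; region rows[8,12) x cols[0,8) = 4x8
Unfold 1 (reflect across h@12): 4 holes -> [(8, 3), (11, 0), (12, 0), (15, 3)]
Unfold 2 (reflect across h@8): 8 holes -> [(0, 3), (3, 0), (4, 0), (7, 3), (8, 3), (11, 0), (12, 0), (15, 3)]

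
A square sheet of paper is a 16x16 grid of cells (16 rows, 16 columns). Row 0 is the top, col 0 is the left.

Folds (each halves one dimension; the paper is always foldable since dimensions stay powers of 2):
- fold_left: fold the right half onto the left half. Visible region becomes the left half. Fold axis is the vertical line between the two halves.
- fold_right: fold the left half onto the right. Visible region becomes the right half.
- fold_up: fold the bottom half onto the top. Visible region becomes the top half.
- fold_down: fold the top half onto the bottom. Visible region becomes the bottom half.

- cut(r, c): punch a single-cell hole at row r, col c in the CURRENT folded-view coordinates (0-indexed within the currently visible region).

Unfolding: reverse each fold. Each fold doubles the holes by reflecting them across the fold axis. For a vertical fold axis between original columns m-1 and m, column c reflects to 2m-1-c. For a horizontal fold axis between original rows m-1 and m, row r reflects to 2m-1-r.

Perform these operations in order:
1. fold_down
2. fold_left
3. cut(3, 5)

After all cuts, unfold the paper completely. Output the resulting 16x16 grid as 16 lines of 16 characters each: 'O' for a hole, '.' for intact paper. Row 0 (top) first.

Answer: ................
................
................
................
.....O....O.....
................
................
................
................
................
................
.....O....O.....
................
................
................
................

Derivation:
Op 1 fold_down: fold axis h@8; visible region now rows[8,16) x cols[0,16) = 8x16
Op 2 fold_left: fold axis v@8; visible region now rows[8,16) x cols[0,8) = 8x8
Op 3 cut(3, 5): punch at orig (11,5); cuts so far [(11, 5)]; region rows[8,16) x cols[0,8) = 8x8
Unfold 1 (reflect across v@8): 2 holes -> [(11, 5), (11, 10)]
Unfold 2 (reflect across h@8): 4 holes -> [(4, 5), (4, 10), (11, 5), (11, 10)]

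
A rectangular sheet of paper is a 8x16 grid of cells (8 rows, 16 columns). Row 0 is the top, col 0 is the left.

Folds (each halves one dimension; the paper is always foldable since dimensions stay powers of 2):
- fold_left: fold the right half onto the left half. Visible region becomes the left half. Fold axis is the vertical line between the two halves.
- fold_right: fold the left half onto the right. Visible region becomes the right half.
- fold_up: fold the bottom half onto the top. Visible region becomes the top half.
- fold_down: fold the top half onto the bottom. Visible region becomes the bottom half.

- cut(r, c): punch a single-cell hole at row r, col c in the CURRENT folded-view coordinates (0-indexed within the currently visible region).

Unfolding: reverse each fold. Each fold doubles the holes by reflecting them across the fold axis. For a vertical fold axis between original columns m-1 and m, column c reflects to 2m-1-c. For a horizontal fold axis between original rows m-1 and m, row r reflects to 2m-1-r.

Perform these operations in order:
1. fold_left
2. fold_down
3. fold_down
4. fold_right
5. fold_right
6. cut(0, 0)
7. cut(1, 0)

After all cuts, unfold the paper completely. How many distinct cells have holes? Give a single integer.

Answer: 64

Derivation:
Op 1 fold_left: fold axis v@8; visible region now rows[0,8) x cols[0,8) = 8x8
Op 2 fold_down: fold axis h@4; visible region now rows[4,8) x cols[0,8) = 4x8
Op 3 fold_down: fold axis h@6; visible region now rows[6,8) x cols[0,8) = 2x8
Op 4 fold_right: fold axis v@4; visible region now rows[6,8) x cols[4,8) = 2x4
Op 5 fold_right: fold axis v@6; visible region now rows[6,8) x cols[6,8) = 2x2
Op 6 cut(0, 0): punch at orig (6,6); cuts so far [(6, 6)]; region rows[6,8) x cols[6,8) = 2x2
Op 7 cut(1, 0): punch at orig (7,6); cuts so far [(6, 6), (7, 6)]; region rows[6,8) x cols[6,8) = 2x2
Unfold 1 (reflect across v@6): 4 holes -> [(6, 5), (6, 6), (7, 5), (7, 6)]
Unfold 2 (reflect across v@4): 8 holes -> [(6, 1), (6, 2), (6, 5), (6, 6), (7, 1), (7, 2), (7, 5), (7, 6)]
Unfold 3 (reflect across h@6): 16 holes -> [(4, 1), (4, 2), (4, 5), (4, 6), (5, 1), (5, 2), (5, 5), (5, 6), (6, 1), (6, 2), (6, 5), (6, 6), (7, 1), (7, 2), (7, 5), (7, 6)]
Unfold 4 (reflect across h@4): 32 holes -> [(0, 1), (0, 2), (0, 5), (0, 6), (1, 1), (1, 2), (1, 5), (1, 6), (2, 1), (2, 2), (2, 5), (2, 6), (3, 1), (3, 2), (3, 5), (3, 6), (4, 1), (4, 2), (4, 5), (4, 6), (5, 1), (5, 2), (5, 5), (5, 6), (6, 1), (6, 2), (6, 5), (6, 6), (7, 1), (7, 2), (7, 5), (7, 6)]
Unfold 5 (reflect across v@8): 64 holes -> [(0, 1), (0, 2), (0, 5), (0, 6), (0, 9), (0, 10), (0, 13), (0, 14), (1, 1), (1, 2), (1, 5), (1, 6), (1, 9), (1, 10), (1, 13), (1, 14), (2, 1), (2, 2), (2, 5), (2, 6), (2, 9), (2, 10), (2, 13), (2, 14), (3, 1), (3, 2), (3, 5), (3, 6), (3, 9), (3, 10), (3, 13), (3, 14), (4, 1), (4, 2), (4, 5), (4, 6), (4, 9), (4, 10), (4, 13), (4, 14), (5, 1), (5, 2), (5, 5), (5, 6), (5, 9), (5, 10), (5, 13), (5, 14), (6, 1), (6, 2), (6, 5), (6, 6), (6, 9), (6, 10), (6, 13), (6, 14), (7, 1), (7, 2), (7, 5), (7, 6), (7, 9), (7, 10), (7, 13), (7, 14)]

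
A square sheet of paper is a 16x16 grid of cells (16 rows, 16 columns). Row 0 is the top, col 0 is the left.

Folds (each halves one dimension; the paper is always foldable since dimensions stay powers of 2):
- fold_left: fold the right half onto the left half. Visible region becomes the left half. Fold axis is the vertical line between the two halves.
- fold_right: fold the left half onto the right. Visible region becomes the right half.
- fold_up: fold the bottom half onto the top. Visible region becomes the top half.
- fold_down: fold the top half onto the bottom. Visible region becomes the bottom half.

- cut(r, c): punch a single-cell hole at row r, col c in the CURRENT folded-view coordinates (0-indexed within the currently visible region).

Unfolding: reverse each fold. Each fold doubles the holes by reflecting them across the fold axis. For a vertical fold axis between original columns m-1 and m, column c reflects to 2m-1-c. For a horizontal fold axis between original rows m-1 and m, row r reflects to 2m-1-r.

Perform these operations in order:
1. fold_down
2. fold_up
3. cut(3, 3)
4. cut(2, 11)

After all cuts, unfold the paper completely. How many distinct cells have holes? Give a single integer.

Op 1 fold_down: fold axis h@8; visible region now rows[8,16) x cols[0,16) = 8x16
Op 2 fold_up: fold axis h@12; visible region now rows[8,12) x cols[0,16) = 4x16
Op 3 cut(3, 3): punch at orig (11,3); cuts so far [(11, 3)]; region rows[8,12) x cols[0,16) = 4x16
Op 4 cut(2, 11): punch at orig (10,11); cuts so far [(10, 11), (11, 3)]; region rows[8,12) x cols[0,16) = 4x16
Unfold 1 (reflect across h@12): 4 holes -> [(10, 11), (11, 3), (12, 3), (13, 11)]
Unfold 2 (reflect across h@8): 8 holes -> [(2, 11), (3, 3), (4, 3), (5, 11), (10, 11), (11, 3), (12, 3), (13, 11)]

Answer: 8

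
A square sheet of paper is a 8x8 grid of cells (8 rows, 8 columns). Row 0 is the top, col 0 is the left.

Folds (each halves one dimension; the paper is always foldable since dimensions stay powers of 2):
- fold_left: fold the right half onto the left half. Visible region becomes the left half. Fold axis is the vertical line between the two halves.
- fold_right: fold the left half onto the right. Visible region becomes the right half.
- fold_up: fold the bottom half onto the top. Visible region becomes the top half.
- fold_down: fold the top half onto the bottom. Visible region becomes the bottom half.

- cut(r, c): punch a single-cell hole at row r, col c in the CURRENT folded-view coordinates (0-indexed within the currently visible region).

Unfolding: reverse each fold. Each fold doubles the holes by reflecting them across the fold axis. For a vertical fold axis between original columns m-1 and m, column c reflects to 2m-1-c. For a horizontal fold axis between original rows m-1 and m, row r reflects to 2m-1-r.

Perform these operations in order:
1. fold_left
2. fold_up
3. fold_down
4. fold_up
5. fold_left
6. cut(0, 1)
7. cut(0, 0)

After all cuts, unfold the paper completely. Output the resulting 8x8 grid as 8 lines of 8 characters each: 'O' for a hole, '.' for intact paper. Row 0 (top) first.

Answer: OOOOOOOO
OOOOOOOO
OOOOOOOO
OOOOOOOO
OOOOOOOO
OOOOOOOO
OOOOOOOO
OOOOOOOO

Derivation:
Op 1 fold_left: fold axis v@4; visible region now rows[0,8) x cols[0,4) = 8x4
Op 2 fold_up: fold axis h@4; visible region now rows[0,4) x cols[0,4) = 4x4
Op 3 fold_down: fold axis h@2; visible region now rows[2,4) x cols[0,4) = 2x4
Op 4 fold_up: fold axis h@3; visible region now rows[2,3) x cols[0,4) = 1x4
Op 5 fold_left: fold axis v@2; visible region now rows[2,3) x cols[0,2) = 1x2
Op 6 cut(0, 1): punch at orig (2,1); cuts so far [(2, 1)]; region rows[2,3) x cols[0,2) = 1x2
Op 7 cut(0, 0): punch at orig (2,0); cuts so far [(2, 0), (2, 1)]; region rows[2,3) x cols[0,2) = 1x2
Unfold 1 (reflect across v@2): 4 holes -> [(2, 0), (2, 1), (2, 2), (2, 3)]
Unfold 2 (reflect across h@3): 8 holes -> [(2, 0), (2, 1), (2, 2), (2, 3), (3, 0), (3, 1), (3, 2), (3, 3)]
Unfold 3 (reflect across h@2): 16 holes -> [(0, 0), (0, 1), (0, 2), (0, 3), (1, 0), (1, 1), (1, 2), (1, 3), (2, 0), (2, 1), (2, 2), (2, 3), (3, 0), (3, 1), (3, 2), (3, 3)]
Unfold 4 (reflect across h@4): 32 holes -> [(0, 0), (0, 1), (0, 2), (0, 3), (1, 0), (1, 1), (1, 2), (1, 3), (2, 0), (2, 1), (2, 2), (2, 3), (3, 0), (3, 1), (3, 2), (3, 3), (4, 0), (4, 1), (4, 2), (4, 3), (5, 0), (5, 1), (5, 2), (5, 3), (6, 0), (6, 1), (6, 2), (6, 3), (7, 0), (7, 1), (7, 2), (7, 3)]
Unfold 5 (reflect across v@4): 64 holes -> [(0, 0), (0, 1), (0, 2), (0, 3), (0, 4), (0, 5), (0, 6), (0, 7), (1, 0), (1, 1), (1, 2), (1, 3), (1, 4), (1, 5), (1, 6), (1, 7), (2, 0), (2, 1), (2, 2), (2, 3), (2, 4), (2, 5), (2, 6), (2, 7), (3, 0), (3, 1), (3, 2), (3, 3), (3, 4), (3, 5), (3, 6), (3, 7), (4, 0), (4, 1), (4, 2), (4, 3), (4, 4), (4, 5), (4, 6), (4, 7), (5, 0), (5, 1), (5, 2), (5, 3), (5, 4), (5, 5), (5, 6), (5, 7), (6, 0), (6, 1), (6, 2), (6, 3), (6, 4), (6, 5), (6, 6), (6, 7), (7, 0), (7, 1), (7, 2), (7, 3), (7, 4), (7, 5), (7, 6), (7, 7)]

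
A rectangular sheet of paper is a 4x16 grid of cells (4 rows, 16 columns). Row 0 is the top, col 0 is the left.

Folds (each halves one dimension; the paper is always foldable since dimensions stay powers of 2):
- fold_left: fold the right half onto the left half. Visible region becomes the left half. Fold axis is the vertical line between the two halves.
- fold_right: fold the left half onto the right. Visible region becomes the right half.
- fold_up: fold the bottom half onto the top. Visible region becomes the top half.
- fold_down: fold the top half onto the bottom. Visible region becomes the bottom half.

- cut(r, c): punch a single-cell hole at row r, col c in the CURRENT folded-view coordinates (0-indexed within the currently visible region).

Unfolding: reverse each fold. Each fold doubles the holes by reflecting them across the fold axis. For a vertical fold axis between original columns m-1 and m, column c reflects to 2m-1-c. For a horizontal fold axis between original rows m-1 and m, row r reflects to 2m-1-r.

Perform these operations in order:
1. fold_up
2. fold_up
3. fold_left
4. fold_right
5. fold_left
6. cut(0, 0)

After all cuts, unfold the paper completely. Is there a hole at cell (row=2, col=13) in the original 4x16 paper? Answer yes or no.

Answer: no

Derivation:
Op 1 fold_up: fold axis h@2; visible region now rows[0,2) x cols[0,16) = 2x16
Op 2 fold_up: fold axis h@1; visible region now rows[0,1) x cols[0,16) = 1x16
Op 3 fold_left: fold axis v@8; visible region now rows[0,1) x cols[0,8) = 1x8
Op 4 fold_right: fold axis v@4; visible region now rows[0,1) x cols[4,8) = 1x4
Op 5 fold_left: fold axis v@6; visible region now rows[0,1) x cols[4,6) = 1x2
Op 6 cut(0, 0): punch at orig (0,4); cuts so far [(0, 4)]; region rows[0,1) x cols[4,6) = 1x2
Unfold 1 (reflect across v@6): 2 holes -> [(0, 4), (0, 7)]
Unfold 2 (reflect across v@4): 4 holes -> [(0, 0), (0, 3), (0, 4), (0, 7)]
Unfold 3 (reflect across v@8): 8 holes -> [(0, 0), (0, 3), (0, 4), (0, 7), (0, 8), (0, 11), (0, 12), (0, 15)]
Unfold 4 (reflect across h@1): 16 holes -> [(0, 0), (0, 3), (0, 4), (0, 7), (0, 8), (0, 11), (0, 12), (0, 15), (1, 0), (1, 3), (1, 4), (1, 7), (1, 8), (1, 11), (1, 12), (1, 15)]
Unfold 5 (reflect across h@2): 32 holes -> [(0, 0), (0, 3), (0, 4), (0, 7), (0, 8), (0, 11), (0, 12), (0, 15), (1, 0), (1, 3), (1, 4), (1, 7), (1, 8), (1, 11), (1, 12), (1, 15), (2, 0), (2, 3), (2, 4), (2, 7), (2, 8), (2, 11), (2, 12), (2, 15), (3, 0), (3, 3), (3, 4), (3, 7), (3, 8), (3, 11), (3, 12), (3, 15)]
Holes: [(0, 0), (0, 3), (0, 4), (0, 7), (0, 8), (0, 11), (0, 12), (0, 15), (1, 0), (1, 3), (1, 4), (1, 7), (1, 8), (1, 11), (1, 12), (1, 15), (2, 0), (2, 3), (2, 4), (2, 7), (2, 8), (2, 11), (2, 12), (2, 15), (3, 0), (3, 3), (3, 4), (3, 7), (3, 8), (3, 11), (3, 12), (3, 15)]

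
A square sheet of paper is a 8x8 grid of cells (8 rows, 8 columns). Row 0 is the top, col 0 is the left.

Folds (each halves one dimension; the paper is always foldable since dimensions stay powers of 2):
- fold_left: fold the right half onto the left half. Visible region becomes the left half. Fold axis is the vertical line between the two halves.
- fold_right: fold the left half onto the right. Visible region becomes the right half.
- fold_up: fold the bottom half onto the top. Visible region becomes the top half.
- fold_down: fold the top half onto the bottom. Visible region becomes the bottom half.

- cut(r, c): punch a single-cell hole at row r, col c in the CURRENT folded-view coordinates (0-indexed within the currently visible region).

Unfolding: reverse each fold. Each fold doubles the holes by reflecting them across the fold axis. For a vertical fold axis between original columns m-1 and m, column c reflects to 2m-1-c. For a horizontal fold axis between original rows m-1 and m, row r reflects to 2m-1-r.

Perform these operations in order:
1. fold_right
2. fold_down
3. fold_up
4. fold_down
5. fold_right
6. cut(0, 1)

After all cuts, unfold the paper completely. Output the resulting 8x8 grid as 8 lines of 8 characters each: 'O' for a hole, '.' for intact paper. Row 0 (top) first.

Op 1 fold_right: fold axis v@4; visible region now rows[0,8) x cols[4,8) = 8x4
Op 2 fold_down: fold axis h@4; visible region now rows[4,8) x cols[4,8) = 4x4
Op 3 fold_up: fold axis h@6; visible region now rows[4,6) x cols[4,8) = 2x4
Op 4 fold_down: fold axis h@5; visible region now rows[5,6) x cols[4,8) = 1x4
Op 5 fold_right: fold axis v@6; visible region now rows[5,6) x cols[6,8) = 1x2
Op 6 cut(0, 1): punch at orig (5,7); cuts so far [(5, 7)]; region rows[5,6) x cols[6,8) = 1x2
Unfold 1 (reflect across v@6): 2 holes -> [(5, 4), (5, 7)]
Unfold 2 (reflect across h@5): 4 holes -> [(4, 4), (4, 7), (5, 4), (5, 7)]
Unfold 3 (reflect across h@6): 8 holes -> [(4, 4), (4, 7), (5, 4), (5, 7), (6, 4), (6, 7), (7, 4), (7, 7)]
Unfold 4 (reflect across h@4): 16 holes -> [(0, 4), (0, 7), (1, 4), (1, 7), (2, 4), (2, 7), (3, 4), (3, 7), (4, 4), (4, 7), (5, 4), (5, 7), (6, 4), (6, 7), (7, 4), (7, 7)]
Unfold 5 (reflect across v@4): 32 holes -> [(0, 0), (0, 3), (0, 4), (0, 7), (1, 0), (1, 3), (1, 4), (1, 7), (2, 0), (2, 3), (2, 4), (2, 7), (3, 0), (3, 3), (3, 4), (3, 7), (4, 0), (4, 3), (4, 4), (4, 7), (5, 0), (5, 3), (5, 4), (5, 7), (6, 0), (6, 3), (6, 4), (6, 7), (7, 0), (7, 3), (7, 4), (7, 7)]

Answer: O..OO..O
O..OO..O
O..OO..O
O..OO..O
O..OO..O
O..OO..O
O..OO..O
O..OO..O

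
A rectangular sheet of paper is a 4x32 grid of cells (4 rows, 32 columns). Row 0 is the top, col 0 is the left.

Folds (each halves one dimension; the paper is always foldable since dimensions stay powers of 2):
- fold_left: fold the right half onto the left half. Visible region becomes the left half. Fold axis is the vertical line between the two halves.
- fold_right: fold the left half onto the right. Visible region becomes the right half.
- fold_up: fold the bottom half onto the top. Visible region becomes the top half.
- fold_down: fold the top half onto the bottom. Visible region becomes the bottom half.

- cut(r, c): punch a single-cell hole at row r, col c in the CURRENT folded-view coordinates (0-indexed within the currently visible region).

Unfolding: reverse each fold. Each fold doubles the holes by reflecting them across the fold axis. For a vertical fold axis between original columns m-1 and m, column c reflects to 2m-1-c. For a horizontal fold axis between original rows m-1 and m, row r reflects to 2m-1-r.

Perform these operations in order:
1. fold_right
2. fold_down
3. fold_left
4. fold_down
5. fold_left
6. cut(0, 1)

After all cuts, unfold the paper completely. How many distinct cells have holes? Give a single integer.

Op 1 fold_right: fold axis v@16; visible region now rows[0,4) x cols[16,32) = 4x16
Op 2 fold_down: fold axis h@2; visible region now rows[2,4) x cols[16,32) = 2x16
Op 3 fold_left: fold axis v@24; visible region now rows[2,4) x cols[16,24) = 2x8
Op 4 fold_down: fold axis h@3; visible region now rows[3,4) x cols[16,24) = 1x8
Op 5 fold_left: fold axis v@20; visible region now rows[3,4) x cols[16,20) = 1x4
Op 6 cut(0, 1): punch at orig (3,17); cuts so far [(3, 17)]; region rows[3,4) x cols[16,20) = 1x4
Unfold 1 (reflect across v@20): 2 holes -> [(3, 17), (3, 22)]
Unfold 2 (reflect across h@3): 4 holes -> [(2, 17), (2, 22), (3, 17), (3, 22)]
Unfold 3 (reflect across v@24): 8 holes -> [(2, 17), (2, 22), (2, 25), (2, 30), (3, 17), (3, 22), (3, 25), (3, 30)]
Unfold 4 (reflect across h@2): 16 holes -> [(0, 17), (0, 22), (0, 25), (0, 30), (1, 17), (1, 22), (1, 25), (1, 30), (2, 17), (2, 22), (2, 25), (2, 30), (3, 17), (3, 22), (3, 25), (3, 30)]
Unfold 5 (reflect across v@16): 32 holes -> [(0, 1), (0, 6), (0, 9), (0, 14), (0, 17), (0, 22), (0, 25), (0, 30), (1, 1), (1, 6), (1, 9), (1, 14), (1, 17), (1, 22), (1, 25), (1, 30), (2, 1), (2, 6), (2, 9), (2, 14), (2, 17), (2, 22), (2, 25), (2, 30), (3, 1), (3, 6), (3, 9), (3, 14), (3, 17), (3, 22), (3, 25), (3, 30)]

Answer: 32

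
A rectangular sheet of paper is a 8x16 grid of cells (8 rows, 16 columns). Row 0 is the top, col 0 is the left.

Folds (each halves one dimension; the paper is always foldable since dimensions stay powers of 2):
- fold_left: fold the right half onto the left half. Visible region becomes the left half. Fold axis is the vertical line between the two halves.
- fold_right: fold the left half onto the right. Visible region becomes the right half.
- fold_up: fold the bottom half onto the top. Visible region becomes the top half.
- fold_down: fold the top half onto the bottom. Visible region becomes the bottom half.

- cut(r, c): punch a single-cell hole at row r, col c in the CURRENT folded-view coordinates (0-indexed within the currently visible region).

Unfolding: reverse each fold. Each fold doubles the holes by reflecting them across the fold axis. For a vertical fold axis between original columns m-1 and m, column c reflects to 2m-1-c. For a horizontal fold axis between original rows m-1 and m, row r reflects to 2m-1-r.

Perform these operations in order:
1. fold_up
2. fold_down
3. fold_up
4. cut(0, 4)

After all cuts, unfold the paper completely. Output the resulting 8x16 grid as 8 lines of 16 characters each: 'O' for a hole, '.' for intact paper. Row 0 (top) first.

Op 1 fold_up: fold axis h@4; visible region now rows[0,4) x cols[0,16) = 4x16
Op 2 fold_down: fold axis h@2; visible region now rows[2,4) x cols[0,16) = 2x16
Op 3 fold_up: fold axis h@3; visible region now rows[2,3) x cols[0,16) = 1x16
Op 4 cut(0, 4): punch at orig (2,4); cuts so far [(2, 4)]; region rows[2,3) x cols[0,16) = 1x16
Unfold 1 (reflect across h@3): 2 holes -> [(2, 4), (3, 4)]
Unfold 2 (reflect across h@2): 4 holes -> [(0, 4), (1, 4), (2, 4), (3, 4)]
Unfold 3 (reflect across h@4): 8 holes -> [(0, 4), (1, 4), (2, 4), (3, 4), (4, 4), (5, 4), (6, 4), (7, 4)]

Answer: ....O...........
....O...........
....O...........
....O...........
....O...........
....O...........
....O...........
....O...........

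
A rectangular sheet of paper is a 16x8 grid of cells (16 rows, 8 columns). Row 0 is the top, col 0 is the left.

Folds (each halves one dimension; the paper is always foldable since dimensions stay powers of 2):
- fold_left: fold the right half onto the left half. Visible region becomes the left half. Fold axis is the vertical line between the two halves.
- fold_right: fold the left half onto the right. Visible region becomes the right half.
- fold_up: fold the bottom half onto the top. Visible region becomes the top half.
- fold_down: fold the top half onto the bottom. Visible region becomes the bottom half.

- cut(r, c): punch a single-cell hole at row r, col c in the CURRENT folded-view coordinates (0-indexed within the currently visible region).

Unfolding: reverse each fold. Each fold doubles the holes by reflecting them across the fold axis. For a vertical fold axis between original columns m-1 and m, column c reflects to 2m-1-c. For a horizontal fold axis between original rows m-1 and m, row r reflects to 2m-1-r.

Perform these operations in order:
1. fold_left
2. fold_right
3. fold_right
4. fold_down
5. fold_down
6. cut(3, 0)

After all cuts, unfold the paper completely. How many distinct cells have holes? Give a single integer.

Answer: 32

Derivation:
Op 1 fold_left: fold axis v@4; visible region now rows[0,16) x cols[0,4) = 16x4
Op 2 fold_right: fold axis v@2; visible region now rows[0,16) x cols[2,4) = 16x2
Op 3 fold_right: fold axis v@3; visible region now rows[0,16) x cols[3,4) = 16x1
Op 4 fold_down: fold axis h@8; visible region now rows[8,16) x cols[3,4) = 8x1
Op 5 fold_down: fold axis h@12; visible region now rows[12,16) x cols[3,4) = 4x1
Op 6 cut(3, 0): punch at orig (15,3); cuts so far [(15, 3)]; region rows[12,16) x cols[3,4) = 4x1
Unfold 1 (reflect across h@12): 2 holes -> [(8, 3), (15, 3)]
Unfold 2 (reflect across h@8): 4 holes -> [(0, 3), (7, 3), (8, 3), (15, 3)]
Unfold 3 (reflect across v@3): 8 holes -> [(0, 2), (0, 3), (7, 2), (7, 3), (8, 2), (8, 3), (15, 2), (15, 3)]
Unfold 4 (reflect across v@2): 16 holes -> [(0, 0), (0, 1), (0, 2), (0, 3), (7, 0), (7, 1), (7, 2), (7, 3), (8, 0), (8, 1), (8, 2), (8, 3), (15, 0), (15, 1), (15, 2), (15, 3)]
Unfold 5 (reflect across v@4): 32 holes -> [(0, 0), (0, 1), (0, 2), (0, 3), (0, 4), (0, 5), (0, 6), (0, 7), (7, 0), (7, 1), (7, 2), (7, 3), (7, 4), (7, 5), (7, 6), (7, 7), (8, 0), (8, 1), (8, 2), (8, 3), (8, 4), (8, 5), (8, 6), (8, 7), (15, 0), (15, 1), (15, 2), (15, 3), (15, 4), (15, 5), (15, 6), (15, 7)]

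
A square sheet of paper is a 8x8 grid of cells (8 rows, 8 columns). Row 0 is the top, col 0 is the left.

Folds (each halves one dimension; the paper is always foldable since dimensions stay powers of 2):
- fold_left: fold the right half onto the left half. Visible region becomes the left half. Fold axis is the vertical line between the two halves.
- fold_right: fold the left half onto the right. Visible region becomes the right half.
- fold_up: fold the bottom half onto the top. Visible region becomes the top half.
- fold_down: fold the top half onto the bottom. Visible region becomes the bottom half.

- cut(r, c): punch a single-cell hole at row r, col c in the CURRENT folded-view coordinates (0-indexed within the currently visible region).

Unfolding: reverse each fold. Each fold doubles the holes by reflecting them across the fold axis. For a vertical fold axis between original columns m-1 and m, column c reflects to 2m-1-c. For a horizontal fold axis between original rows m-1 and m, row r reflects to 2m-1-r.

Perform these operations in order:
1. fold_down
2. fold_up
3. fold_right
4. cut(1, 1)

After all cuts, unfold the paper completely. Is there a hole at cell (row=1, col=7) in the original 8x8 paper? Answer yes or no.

Op 1 fold_down: fold axis h@4; visible region now rows[4,8) x cols[0,8) = 4x8
Op 2 fold_up: fold axis h@6; visible region now rows[4,6) x cols[0,8) = 2x8
Op 3 fold_right: fold axis v@4; visible region now rows[4,6) x cols[4,8) = 2x4
Op 4 cut(1, 1): punch at orig (5,5); cuts so far [(5, 5)]; region rows[4,6) x cols[4,8) = 2x4
Unfold 1 (reflect across v@4): 2 holes -> [(5, 2), (5, 5)]
Unfold 2 (reflect across h@6): 4 holes -> [(5, 2), (5, 5), (6, 2), (6, 5)]
Unfold 3 (reflect across h@4): 8 holes -> [(1, 2), (1, 5), (2, 2), (2, 5), (5, 2), (5, 5), (6, 2), (6, 5)]
Holes: [(1, 2), (1, 5), (2, 2), (2, 5), (5, 2), (5, 5), (6, 2), (6, 5)]

Answer: no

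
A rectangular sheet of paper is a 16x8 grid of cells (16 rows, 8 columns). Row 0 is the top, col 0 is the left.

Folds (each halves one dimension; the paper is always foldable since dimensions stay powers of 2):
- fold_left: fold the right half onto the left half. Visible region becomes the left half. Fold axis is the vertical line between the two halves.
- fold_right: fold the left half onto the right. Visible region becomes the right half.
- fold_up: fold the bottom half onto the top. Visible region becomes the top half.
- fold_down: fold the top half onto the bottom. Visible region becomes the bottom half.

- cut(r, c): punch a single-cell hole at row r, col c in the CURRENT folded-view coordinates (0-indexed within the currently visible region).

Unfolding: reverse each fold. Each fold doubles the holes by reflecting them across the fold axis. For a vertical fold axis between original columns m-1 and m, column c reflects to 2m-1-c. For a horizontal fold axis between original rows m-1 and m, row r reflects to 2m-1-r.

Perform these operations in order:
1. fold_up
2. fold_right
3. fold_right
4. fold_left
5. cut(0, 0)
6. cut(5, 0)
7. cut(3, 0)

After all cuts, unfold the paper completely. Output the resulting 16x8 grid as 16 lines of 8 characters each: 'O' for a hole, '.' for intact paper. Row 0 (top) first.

Op 1 fold_up: fold axis h@8; visible region now rows[0,8) x cols[0,8) = 8x8
Op 2 fold_right: fold axis v@4; visible region now rows[0,8) x cols[4,8) = 8x4
Op 3 fold_right: fold axis v@6; visible region now rows[0,8) x cols[6,8) = 8x2
Op 4 fold_left: fold axis v@7; visible region now rows[0,8) x cols[6,7) = 8x1
Op 5 cut(0, 0): punch at orig (0,6); cuts so far [(0, 6)]; region rows[0,8) x cols[6,7) = 8x1
Op 6 cut(5, 0): punch at orig (5,6); cuts so far [(0, 6), (5, 6)]; region rows[0,8) x cols[6,7) = 8x1
Op 7 cut(3, 0): punch at orig (3,6); cuts so far [(0, 6), (3, 6), (5, 6)]; region rows[0,8) x cols[6,7) = 8x1
Unfold 1 (reflect across v@7): 6 holes -> [(0, 6), (0, 7), (3, 6), (3, 7), (5, 6), (5, 7)]
Unfold 2 (reflect across v@6): 12 holes -> [(0, 4), (0, 5), (0, 6), (0, 7), (3, 4), (3, 5), (3, 6), (3, 7), (5, 4), (5, 5), (5, 6), (5, 7)]
Unfold 3 (reflect across v@4): 24 holes -> [(0, 0), (0, 1), (0, 2), (0, 3), (0, 4), (0, 5), (0, 6), (0, 7), (3, 0), (3, 1), (3, 2), (3, 3), (3, 4), (3, 5), (3, 6), (3, 7), (5, 0), (5, 1), (5, 2), (5, 3), (5, 4), (5, 5), (5, 6), (5, 7)]
Unfold 4 (reflect across h@8): 48 holes -> [(0, 0), (0, 1), (0, 2), (0, 3), (0, 4), (0, 5), (0, 6), (0, 7), (3, 0), (3, 1), (3, 2), (3, 3), (3, 4), (3, 5), (3, 6), (3, 7), (5, 0), (5, 1), (5, 2), (5, 3), (5, 4), (5, 5), (5, 6), (5, 7), (10, 0), (10, 1), (10, 2), (10, 3), (10, 4), (10, 5), (10, 6), (10, 7), (12, 0), (12, 1), (12, 2), (12, 3), (12, 4), (12, 5), (12, 6), (12, 7), (15, 0), (15, 1), (15, 2), (15, 3), (15, 4), (15, 5), (15, 6), (15, 7)]

Answer: OOOOOOOO
........
........
OOOOOOOO
........
OOOOOOOO
........
........
........
........
OOOOOOOO
........
OOOOOOOO
........
........
OOOOOOOO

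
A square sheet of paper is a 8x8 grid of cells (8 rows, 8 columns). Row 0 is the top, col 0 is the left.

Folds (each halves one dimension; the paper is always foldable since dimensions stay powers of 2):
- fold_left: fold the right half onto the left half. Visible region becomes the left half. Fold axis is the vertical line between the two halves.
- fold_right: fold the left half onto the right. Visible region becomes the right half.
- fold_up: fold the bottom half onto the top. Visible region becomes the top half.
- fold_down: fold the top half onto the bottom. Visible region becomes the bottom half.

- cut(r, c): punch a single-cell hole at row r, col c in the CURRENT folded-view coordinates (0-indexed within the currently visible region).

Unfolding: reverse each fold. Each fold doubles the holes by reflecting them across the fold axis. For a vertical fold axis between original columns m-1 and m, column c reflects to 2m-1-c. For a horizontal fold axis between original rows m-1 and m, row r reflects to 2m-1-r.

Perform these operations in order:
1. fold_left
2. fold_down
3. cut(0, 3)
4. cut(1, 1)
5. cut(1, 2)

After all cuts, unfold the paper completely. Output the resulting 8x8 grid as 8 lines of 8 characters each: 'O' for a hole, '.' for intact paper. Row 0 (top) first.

Answer: ........
........
.OO..OO.
...OO...
...OO...
.OO..OO.
........
........

Derivation:
Op 1 fold_left: fold axis v@4; visible region now rows[0,8) x cols[0,4) = 8x4
Op 2 fold_down: fold axis h@4; visible region now rows[4,8) x cols[0,4) = 4x4
Op 3 cut(0, 3): punch at orig (4,3); cuts so far [(4, 3)]; region rows[4,8) x cols[0,4) = 4x4
Op 4 cut(1, 1): punch at orig (5,1); cuts so far [(4, 3), (5, 1)]; region rows[4,8) x cols[0,4) = 4x4
Op 5 cut(1, 2): punch at orig (5,2); cuts so far [(4, 3), (5, 1), (5, 2)]; region rows[4,8) x cols[0,4) = 4x4
Unfold 1 (reflect across h@4): 6 holes -> [(2, 1), (2, 2), (3, 3), (4, 3), (5, 1), (5, 2)]
Unfold 2 (reflect across v@4): 12 holes -> [(2, 1), (2, 2), (2, 5), (2, 6), (3, 3), (3, 4), (4, 3), (4, 4), (5, 1), (5, 2), (5, 5), (5, 6)]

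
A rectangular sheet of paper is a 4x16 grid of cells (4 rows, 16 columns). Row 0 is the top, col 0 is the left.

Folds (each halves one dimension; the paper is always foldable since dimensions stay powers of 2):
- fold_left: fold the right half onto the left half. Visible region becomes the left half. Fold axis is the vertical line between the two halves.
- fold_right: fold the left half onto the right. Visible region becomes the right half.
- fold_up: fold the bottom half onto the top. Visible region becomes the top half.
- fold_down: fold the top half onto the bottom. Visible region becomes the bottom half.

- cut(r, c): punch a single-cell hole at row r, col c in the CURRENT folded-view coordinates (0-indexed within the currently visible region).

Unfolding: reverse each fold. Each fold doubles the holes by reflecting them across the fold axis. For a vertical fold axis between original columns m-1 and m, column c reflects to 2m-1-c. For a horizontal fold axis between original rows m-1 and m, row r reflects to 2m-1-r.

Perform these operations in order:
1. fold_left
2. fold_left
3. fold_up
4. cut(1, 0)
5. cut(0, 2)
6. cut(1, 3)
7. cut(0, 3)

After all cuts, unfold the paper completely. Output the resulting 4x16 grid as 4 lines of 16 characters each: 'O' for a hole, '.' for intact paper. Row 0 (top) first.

Answer: ..OOOO....OOOO..
O..OO..OO..OO..O
O..OO..OO..OO..O
..OOOO....OOOO..

Derivation:
Op 1 fold_left: fold axis v@8; visible region now rows[0,4) x cols[0,8) = 4x8
Op 2 fold_left: fold axis v@4; visible region now rows[0,4) x cols[0,4) = 4x4
Op 3 fold_up: fold axis h@2; visible region now rows[0,2) x cols[0,4) = 2x4
Op 4 cut(1, 0): punch at orig (1,0); cuts so far [(1, 0)]; region rows[0,2) x cols[0,4) = 2x4
Op 5 cut(0, 2): punch at orig (0,2); cuts so far [(0, 2), (1, 0)]; region rows[0,2) x cols[0,4) = 2x4
Op 6 cut(1, 3): punch at orig (1,3); cuts so far [(0, 2), (1, 0), (1, 3)]; region rows[0,2) x cols[0,4) = 2x4
Op 7 cut(0, 3): punch at orig (0,3); cuts so far [(0, 2), (0, 3), (1, 0), (1, 3)]; region rows[0,2) x cols[0,4) = 2x4
Unfold 1 (reflect across h@2): 8 holes -> [(0, 2), (0, 3), (1, 0), (1, 3), (2, 0), (2, 3), (3, 2), (3, 3)]
Unfold 2 (reflect across v@4): 16 holes -> [(0, 2), (0, 3), (0, 4), (0, 5), (1, 0), (1, 3), (1, 4), (1, 7), (2, 0), (2, 3), (2, 4), (2, 7), (3, 2), (3, 3), (3, 4), (3, 5)]
Unfold 3 (reflect across v@8): 32 holes -> [(0, 2), (0, 3), (0, 4), (0, 5), (0, 10), (0, 11), (0, 12), (0, 13), (1, 0), (1, 3), (1, 4), (1, 7), (1, 8), (1, 11), (1, 12), (1, 15), (2, 0), (2, 3), (2, 4), (2, 7), (2, 8), (2, 11), (2, 12), (2, 15), (3, 2), (3, 3), (3, 4), (3, 5), (3, 10), (3, 11), (3, 12), (3, 13)]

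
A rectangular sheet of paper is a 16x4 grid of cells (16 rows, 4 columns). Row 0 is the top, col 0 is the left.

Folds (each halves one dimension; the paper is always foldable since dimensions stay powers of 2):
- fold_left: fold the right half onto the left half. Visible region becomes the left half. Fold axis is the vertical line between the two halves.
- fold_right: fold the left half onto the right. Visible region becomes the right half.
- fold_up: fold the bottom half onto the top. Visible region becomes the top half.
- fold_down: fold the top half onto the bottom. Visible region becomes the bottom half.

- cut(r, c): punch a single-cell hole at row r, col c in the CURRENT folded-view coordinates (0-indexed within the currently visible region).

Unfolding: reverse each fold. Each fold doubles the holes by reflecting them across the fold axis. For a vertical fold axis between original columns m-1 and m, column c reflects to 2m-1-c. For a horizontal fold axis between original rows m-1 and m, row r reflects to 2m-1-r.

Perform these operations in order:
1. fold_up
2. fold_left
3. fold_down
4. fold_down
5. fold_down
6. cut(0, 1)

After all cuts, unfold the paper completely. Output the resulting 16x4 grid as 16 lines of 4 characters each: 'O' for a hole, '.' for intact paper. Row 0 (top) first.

Answer: .OO.
.OO.
.OO.
.OO.
.OO.
.OO.
.OO.
.OO.
.OO.
.OO.
.OO.
.OO.
.OO.
.OO.
.OO.
.OO.

Derivation:
Op 1 fold_up: fold axis h@8; visible region now rows[0,8) x cols[0,4) = 8x4
Op 2 fold_left: fold axis v@2; visible region now rows[0,8) x cols[0,2) = 8x2
Op 3 fold_down: fold axis h@4; visible region now rows[4,8) x cols[0,2) = 4x2
Op 4 fold_down: fold axis h@6; visible region now rows[6,8) x cols[0,2) = 2x2
Op 5 fold_down: fold axis h@7; visible region now rows[7,8) x cols[0,2) = 1x2
Op 6 cut(0, 1): punch at orig (7,1); cuts so far [(7, 1)]; region rows[7,8) x cols[0,2) = 1x2
Unfold 1 (reflect across h@7): 2 holes -> [(6, 1), (7, 1)]
Unfold 2 (reflect across h@6): 4 holes -> [(4, 1), (5, 1), (6, 1), (7, 1)]
Unfold 3 (reflect across h@4): 8 holes -> [(0, 1), (1, 1), (2, 1), (3, 1), (4, 1), (5, 1), (6, 1), (7, 1)]
Unfold 4 (reflect across v@2): 16 holes -> [(0, 1), (0, 2), (1, 1), (1, 2), (2, 1), (2, 2), (3, 1), (3, 2), (4, 1), (4, 2), (5, 1), (5, 2), (6, 1), (6, 2), (7, 1), (7, 2)]
Unfold 5 (reflect across h@8): 32 holes -> [(0, 1), (0, 2), (1, 1), (1, 2), (2, 1), (2, 2), (3, 1), (3, 2), (4, 1), (4, 2), (5, 1), (5, 2), (6, 1), (6, 2), (7, 1), (7, 2), (8, 1), (8, 2), (9, 1), (9, 2), (10, 1), (10, 2), (11, 1), (11, 2), (12, 1), (12, 2), (13, 1), (13, 2), (14, 1), (14, 2), (15, 1), (15, 2)]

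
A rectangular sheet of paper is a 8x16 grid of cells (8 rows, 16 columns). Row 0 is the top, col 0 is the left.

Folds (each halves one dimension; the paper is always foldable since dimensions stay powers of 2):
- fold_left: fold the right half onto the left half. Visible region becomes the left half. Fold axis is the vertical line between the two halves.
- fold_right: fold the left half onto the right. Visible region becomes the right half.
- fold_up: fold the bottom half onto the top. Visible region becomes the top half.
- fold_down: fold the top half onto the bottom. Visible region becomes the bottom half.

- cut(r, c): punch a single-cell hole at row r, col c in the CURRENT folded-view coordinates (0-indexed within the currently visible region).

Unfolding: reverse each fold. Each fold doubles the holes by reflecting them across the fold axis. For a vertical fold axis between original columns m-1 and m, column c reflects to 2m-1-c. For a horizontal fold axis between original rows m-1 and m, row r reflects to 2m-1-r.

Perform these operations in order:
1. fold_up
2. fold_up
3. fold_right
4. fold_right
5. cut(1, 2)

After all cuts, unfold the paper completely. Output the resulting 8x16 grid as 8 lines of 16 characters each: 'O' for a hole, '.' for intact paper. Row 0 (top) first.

Op 1 fold_up: fold axis h@4; visible region now rows[0,4) x cols[0,16) = 4x16
Op 2 fold_up: fold axis h@2; visible region now rows[0,2) x cols[0,16) = 2x16
Op 3 fold_right: fold axis v@8; visible region now rows[0,2) x cols[8,16) = 2x8
Op 4 fold_right: fold axis v@12; visible region now rows[0,2) x cols[12,16) = 2x4
Op 5 cut(1, 2): punch at orig (1,14); cuts so far [(1, 14)]; region rows[0,2) x cols[12,16) = 2x4
Unfold 1 (reflect across v@12): 2 holes -> [(1, 9), (1, 14)]
Unfold 2 (reflect across v@8): 4 holes -> [(1, 1), (1, 6), (1, 9), (1, 14)]
Unfold 3 (reflect across h@2): 8 holes -> [(1, 1), (1, 6), (1, 9), (1, 14), (2, 1), (2, 6), (2, 9), (2, 14)]
Unfold 4 (reflect across h@4): 16 holes -> [(1, 1), (1, 6), (1, 9), (1, 14), (2, 1), (2, 6), (2, 9), (2, 14), (5, 1), (5, 6), (5, 9), (5, 14), (6, 1), (6, 6), (6, 9), (6, 14)]

Answer: ................
.O....O..O....O.
.O....O..O....O.
................
................
.O....O..O....O.
.O....O..O....O.
................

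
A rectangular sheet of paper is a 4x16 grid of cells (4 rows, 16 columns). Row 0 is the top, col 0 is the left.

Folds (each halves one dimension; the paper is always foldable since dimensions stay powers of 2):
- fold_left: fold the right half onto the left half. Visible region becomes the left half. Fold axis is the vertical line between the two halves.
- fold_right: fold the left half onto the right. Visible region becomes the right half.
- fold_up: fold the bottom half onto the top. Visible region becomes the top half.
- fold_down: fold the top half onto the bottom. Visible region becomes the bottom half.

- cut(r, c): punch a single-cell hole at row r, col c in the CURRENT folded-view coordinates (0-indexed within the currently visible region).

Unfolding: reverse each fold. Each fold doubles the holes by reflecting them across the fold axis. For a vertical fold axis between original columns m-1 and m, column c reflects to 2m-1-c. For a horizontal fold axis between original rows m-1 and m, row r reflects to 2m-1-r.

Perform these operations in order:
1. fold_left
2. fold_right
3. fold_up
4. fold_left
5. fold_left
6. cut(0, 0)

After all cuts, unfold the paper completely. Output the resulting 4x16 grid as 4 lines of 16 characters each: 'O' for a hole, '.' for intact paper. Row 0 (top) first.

Op 1 fold_left: fold axis v@8; visible region now rows[0,4) x cols[0,8) = 4x8
Op 2 fold_right: fold axis v@4; visible region now rows[0,4) x cols[4,8) = 4x4
Op 3 fold_up: fold axis h@2; visible region now rows[0,2) x cols[4,8) = 2x4
Op 4 fold_left: fold axis v@6; visible region now rows[0,2) x cols[4,6) = 2x2
Op 5 fold_left: fold axis v@5; visible region now rows[0,2) x cols[4,5) = 2x1
Op 6 cut(0, 0): punch at orig (0,4); cuts so far [(0, 4)]; region rows[0,2) x cols[4,5) = 2x1
Unfold 1 (reflect across v@5): 2 holes -> [(0, 4), (0, 5)]
Unfold 2 (reflect across v@6): 4 holes -> [(0, 4), (0, 5), (0, 6), (0, 7)]
Unfold 3 (reflect across h@2): 8 holes -> [(0, 4), (0, 5), (0, 6), (0, 7), (3, 4), (3, 5), (3, 6), (3, 7)]
Unfold 4 (reflect across v@4): 16 holes -> [(0, 0), (0, 1), (0, 2), (0, 3), (0, 4), (0, 5), (0, 6), (0, 7), (3, 0), (3, 1), (3, 2), (3, 3), (3, 4), (3, 5), (3, 6), (3, 7)]
Unfold 5 (reflect across v@8): 32 holes -> [(0, 0), (0, 1), (0, 2), (0, 3), (0, 4), (0, 5), (0, 6), (0, 7), (0, 8), (0, 9), (0, 10), (0, 11), (0, 12), (0, 13), (0, 14), (0, 15), (3, 0), (3, 1), (3, 2), (3, 3), (3, 4), (3, 5), (3, 6), (3, 7), (3, 8), (3, 9), (3, 10), (3, 11), (3, 12), (3, 13), (3, 14), (3, 15)]

Answer: OOOOOOOOOOOOOOOO
................
................
OOOOOOOOOOOOOOOO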